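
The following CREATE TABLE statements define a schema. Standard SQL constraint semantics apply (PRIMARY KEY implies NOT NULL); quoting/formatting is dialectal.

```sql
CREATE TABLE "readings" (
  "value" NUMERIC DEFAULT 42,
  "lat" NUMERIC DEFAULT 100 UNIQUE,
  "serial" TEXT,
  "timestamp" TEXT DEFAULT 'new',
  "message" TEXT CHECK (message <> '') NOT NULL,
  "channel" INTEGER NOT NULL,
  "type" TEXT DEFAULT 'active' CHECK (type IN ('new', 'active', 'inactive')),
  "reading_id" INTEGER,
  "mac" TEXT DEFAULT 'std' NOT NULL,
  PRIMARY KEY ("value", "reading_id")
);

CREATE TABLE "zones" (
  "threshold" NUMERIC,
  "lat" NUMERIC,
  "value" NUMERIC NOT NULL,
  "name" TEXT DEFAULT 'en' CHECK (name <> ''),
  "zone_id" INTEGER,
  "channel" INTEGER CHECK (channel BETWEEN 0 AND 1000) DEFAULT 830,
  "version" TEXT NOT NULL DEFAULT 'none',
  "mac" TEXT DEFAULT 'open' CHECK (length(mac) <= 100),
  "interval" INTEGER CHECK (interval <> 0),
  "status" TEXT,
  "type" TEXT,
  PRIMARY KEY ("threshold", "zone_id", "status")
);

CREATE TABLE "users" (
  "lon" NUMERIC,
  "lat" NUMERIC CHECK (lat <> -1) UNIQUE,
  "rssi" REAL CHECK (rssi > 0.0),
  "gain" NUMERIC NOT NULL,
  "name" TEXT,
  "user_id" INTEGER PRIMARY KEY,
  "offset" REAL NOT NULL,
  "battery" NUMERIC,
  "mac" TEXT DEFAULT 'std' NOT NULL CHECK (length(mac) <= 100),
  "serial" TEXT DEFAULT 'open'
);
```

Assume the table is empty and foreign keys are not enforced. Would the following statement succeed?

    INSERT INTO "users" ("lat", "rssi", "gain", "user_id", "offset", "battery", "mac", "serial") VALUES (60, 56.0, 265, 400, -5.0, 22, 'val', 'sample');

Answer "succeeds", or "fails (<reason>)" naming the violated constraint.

succeeds

NOT NULL columns: gain is supplied; mac is supplied; offset is supplied; user_id is supplied.
CHECK constraints: 60 satisfies (lat <> -1); 56.0 satisfies (rssi > 0.0); 'val' satisfies (length(mac) <= 100).
No constraint is violated.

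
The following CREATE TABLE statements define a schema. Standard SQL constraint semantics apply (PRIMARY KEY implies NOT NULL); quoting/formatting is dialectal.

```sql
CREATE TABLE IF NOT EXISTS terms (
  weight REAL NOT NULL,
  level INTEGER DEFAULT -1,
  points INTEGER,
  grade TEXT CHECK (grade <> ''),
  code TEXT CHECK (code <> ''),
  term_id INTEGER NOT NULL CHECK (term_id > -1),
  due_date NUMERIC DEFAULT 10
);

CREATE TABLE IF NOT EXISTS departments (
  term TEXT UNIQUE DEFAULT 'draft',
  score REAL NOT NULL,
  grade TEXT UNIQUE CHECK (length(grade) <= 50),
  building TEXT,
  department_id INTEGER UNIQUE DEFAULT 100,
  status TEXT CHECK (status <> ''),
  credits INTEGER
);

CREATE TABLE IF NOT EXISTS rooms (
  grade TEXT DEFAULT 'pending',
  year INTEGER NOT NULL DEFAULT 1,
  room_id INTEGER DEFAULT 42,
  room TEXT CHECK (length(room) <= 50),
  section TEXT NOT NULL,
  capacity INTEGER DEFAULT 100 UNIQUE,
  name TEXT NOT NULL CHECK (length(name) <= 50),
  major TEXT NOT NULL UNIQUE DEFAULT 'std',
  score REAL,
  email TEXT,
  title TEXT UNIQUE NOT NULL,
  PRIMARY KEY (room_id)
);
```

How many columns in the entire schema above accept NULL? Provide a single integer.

terms: 5 nullable (level, points, grade, code, due_date — PK none and explicit NOT NULL columns excluded).
departments: 6 nullable (term, grade, building, department_id, status, credits — PK none and explicit NOT NULL columns excluded).
rooms: 5 nullable (grade, room, capacity, score, email — PK (room_id) and explicit NOT NULL columns excluded).
Total: 5 + 6 + 5 = 16.

16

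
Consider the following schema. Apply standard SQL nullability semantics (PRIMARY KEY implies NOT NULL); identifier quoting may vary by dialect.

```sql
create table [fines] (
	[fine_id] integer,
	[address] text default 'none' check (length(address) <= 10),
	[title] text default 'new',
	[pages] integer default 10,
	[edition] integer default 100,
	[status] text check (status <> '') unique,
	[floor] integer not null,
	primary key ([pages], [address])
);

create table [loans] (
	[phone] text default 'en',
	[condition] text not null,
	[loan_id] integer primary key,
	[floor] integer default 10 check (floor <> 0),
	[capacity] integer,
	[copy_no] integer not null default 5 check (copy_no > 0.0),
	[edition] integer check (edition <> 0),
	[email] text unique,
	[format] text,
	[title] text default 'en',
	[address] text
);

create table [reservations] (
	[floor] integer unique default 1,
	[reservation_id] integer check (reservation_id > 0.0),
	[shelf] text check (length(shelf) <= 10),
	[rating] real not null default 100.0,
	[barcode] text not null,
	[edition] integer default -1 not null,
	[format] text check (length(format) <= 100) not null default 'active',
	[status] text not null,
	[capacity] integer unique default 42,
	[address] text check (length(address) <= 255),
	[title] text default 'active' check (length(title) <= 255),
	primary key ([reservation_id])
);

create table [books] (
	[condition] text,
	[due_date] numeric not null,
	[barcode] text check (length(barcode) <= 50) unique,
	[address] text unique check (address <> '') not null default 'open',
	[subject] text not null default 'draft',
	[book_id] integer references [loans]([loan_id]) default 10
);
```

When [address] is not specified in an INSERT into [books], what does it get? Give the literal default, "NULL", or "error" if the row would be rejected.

'open'

address has an explicit DEFAULT 'open'.
When the column is omitted from an INSERT, that default is used.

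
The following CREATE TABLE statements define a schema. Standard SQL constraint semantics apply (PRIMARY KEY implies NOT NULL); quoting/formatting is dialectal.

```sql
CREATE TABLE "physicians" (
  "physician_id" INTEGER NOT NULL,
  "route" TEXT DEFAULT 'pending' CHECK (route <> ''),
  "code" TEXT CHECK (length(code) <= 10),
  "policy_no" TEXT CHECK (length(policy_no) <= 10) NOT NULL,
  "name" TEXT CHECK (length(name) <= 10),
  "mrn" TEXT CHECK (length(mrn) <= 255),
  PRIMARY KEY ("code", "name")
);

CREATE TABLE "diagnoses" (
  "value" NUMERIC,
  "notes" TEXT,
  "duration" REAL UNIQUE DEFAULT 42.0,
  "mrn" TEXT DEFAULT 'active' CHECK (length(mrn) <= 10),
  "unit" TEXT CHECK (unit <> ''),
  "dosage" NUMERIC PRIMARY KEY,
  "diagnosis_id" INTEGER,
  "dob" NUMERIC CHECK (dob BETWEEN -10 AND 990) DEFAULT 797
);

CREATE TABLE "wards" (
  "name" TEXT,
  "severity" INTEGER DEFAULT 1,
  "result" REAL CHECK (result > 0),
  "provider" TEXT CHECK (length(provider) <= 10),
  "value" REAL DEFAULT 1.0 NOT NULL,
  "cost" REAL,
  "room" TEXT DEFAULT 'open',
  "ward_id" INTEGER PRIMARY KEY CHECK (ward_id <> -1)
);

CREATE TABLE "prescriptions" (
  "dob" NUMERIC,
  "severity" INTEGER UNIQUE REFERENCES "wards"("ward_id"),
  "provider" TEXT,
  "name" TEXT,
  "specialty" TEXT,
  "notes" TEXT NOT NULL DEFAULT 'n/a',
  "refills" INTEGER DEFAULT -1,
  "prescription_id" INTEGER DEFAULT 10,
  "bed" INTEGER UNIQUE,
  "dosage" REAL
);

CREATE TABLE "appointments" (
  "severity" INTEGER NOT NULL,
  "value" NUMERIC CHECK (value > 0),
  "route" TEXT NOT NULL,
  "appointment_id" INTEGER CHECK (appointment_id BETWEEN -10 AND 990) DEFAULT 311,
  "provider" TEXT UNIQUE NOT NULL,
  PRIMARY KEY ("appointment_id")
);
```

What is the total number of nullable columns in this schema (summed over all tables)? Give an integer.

25

physicians: 2 nullable (route, mrn — PK (code, name) and explicit NOT NULL columns excluded).
diagnoses: 7 nullable (value, notes, duration, mrn, unit, diagnosis_id, dob — PK (dosage) and explicit NOT NULL columns excluded).
wards: 6 nullable (name, severity, result, provider, cost, room — PK (ward_id) and explicit NOT NULL columns excluded).
prescriptions: 9 nullable (dob, severity, provider, name, specialty, refills, prescription_id, bed, dosage — PK none and explicit NOT NULL columns excluded).
appointments: 1 nullable (value — PK (appointment_id) and explicit NOT NULL columns excluded).
Total: 2 + 7 + 6 + 9 + 1 = 25.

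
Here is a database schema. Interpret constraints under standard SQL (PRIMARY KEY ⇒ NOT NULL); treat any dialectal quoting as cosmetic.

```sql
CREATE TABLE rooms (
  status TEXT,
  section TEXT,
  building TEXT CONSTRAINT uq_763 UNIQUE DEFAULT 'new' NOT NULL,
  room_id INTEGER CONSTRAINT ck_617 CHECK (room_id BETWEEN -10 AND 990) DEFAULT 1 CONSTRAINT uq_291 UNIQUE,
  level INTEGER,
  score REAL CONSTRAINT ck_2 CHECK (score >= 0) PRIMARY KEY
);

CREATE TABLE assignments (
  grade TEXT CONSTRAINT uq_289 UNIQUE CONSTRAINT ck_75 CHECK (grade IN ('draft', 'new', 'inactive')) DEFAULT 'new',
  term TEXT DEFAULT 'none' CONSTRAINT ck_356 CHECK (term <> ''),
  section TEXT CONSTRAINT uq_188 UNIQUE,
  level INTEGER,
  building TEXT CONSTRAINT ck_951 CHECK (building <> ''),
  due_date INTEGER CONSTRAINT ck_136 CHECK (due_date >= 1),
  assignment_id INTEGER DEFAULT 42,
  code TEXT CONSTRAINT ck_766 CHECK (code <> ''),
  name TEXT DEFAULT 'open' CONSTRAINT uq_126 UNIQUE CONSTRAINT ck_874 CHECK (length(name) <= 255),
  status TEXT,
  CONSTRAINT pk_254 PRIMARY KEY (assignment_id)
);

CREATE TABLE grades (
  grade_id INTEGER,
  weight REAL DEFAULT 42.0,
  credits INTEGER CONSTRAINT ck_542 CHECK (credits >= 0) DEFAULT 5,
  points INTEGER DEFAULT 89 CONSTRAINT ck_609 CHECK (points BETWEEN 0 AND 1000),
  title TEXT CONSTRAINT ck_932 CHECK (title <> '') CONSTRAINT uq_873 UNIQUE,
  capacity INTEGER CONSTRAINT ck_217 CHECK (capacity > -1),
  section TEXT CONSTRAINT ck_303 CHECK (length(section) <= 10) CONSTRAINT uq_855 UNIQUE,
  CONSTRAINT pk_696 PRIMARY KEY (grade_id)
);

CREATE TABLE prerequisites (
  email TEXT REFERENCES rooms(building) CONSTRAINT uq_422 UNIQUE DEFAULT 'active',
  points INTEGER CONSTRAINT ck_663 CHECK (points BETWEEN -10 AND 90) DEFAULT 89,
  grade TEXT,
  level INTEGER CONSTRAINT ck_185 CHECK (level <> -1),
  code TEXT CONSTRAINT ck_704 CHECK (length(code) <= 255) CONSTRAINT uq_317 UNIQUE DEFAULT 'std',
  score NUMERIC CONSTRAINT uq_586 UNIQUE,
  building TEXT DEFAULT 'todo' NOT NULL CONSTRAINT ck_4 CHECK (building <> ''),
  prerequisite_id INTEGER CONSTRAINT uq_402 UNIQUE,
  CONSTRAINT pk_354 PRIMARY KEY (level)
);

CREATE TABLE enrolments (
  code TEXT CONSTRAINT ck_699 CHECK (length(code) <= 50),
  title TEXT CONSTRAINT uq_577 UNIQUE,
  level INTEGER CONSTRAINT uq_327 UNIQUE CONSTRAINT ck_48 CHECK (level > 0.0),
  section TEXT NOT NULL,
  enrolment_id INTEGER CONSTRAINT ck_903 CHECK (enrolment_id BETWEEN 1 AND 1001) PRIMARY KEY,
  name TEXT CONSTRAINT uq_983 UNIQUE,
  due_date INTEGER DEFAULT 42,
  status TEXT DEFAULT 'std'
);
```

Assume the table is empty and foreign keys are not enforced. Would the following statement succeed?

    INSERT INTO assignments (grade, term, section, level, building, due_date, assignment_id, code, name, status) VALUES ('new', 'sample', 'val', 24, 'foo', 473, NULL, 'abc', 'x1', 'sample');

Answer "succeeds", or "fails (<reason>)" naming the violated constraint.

assignment_id is explicitly set to NULL, but assignment_id is part of the PRIMARY KEY (implied NOT NULL).

fails (NOT NULL on assignment_id)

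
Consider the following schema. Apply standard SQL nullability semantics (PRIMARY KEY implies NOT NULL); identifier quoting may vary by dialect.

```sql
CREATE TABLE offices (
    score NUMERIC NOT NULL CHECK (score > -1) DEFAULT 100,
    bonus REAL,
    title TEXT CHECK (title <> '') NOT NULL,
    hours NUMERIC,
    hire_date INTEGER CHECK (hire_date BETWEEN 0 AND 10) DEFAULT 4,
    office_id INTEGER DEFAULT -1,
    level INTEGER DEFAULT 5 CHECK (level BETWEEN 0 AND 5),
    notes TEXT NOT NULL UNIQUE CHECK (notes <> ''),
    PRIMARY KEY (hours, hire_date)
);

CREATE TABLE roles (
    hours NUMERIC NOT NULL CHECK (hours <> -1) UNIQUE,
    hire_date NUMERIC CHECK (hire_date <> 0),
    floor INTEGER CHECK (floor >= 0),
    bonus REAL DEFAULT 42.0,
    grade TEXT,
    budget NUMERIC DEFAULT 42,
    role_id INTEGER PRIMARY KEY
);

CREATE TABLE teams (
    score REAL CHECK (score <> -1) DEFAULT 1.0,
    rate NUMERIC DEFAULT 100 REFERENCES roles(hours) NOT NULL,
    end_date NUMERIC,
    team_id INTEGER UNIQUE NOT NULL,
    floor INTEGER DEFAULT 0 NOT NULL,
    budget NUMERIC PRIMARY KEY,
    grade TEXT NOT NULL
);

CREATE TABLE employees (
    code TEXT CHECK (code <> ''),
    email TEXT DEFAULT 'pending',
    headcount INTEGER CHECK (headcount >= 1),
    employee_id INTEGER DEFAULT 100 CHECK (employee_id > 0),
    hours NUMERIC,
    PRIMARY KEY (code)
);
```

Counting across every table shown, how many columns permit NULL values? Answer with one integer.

14

offices: 3 nullable (bonus, office_id, level — PK (hours, hire_date) and explicit NOT NULL columns excluded).
roles: 5 nullable (hire_date, floor, bonus, grade, budget — PK (role_id) and explicit NOT NULL columns excluded).
teams: 2 nullable (score, end_date — PK (budget) and explicit NOT NULL columns excluded).
employees: 4 nullable (email, headcount, employee_id, hours — PK (code) and explicit NOT NULL columns excluded).
Total: 3 + 5 + 2 + 4 = 14.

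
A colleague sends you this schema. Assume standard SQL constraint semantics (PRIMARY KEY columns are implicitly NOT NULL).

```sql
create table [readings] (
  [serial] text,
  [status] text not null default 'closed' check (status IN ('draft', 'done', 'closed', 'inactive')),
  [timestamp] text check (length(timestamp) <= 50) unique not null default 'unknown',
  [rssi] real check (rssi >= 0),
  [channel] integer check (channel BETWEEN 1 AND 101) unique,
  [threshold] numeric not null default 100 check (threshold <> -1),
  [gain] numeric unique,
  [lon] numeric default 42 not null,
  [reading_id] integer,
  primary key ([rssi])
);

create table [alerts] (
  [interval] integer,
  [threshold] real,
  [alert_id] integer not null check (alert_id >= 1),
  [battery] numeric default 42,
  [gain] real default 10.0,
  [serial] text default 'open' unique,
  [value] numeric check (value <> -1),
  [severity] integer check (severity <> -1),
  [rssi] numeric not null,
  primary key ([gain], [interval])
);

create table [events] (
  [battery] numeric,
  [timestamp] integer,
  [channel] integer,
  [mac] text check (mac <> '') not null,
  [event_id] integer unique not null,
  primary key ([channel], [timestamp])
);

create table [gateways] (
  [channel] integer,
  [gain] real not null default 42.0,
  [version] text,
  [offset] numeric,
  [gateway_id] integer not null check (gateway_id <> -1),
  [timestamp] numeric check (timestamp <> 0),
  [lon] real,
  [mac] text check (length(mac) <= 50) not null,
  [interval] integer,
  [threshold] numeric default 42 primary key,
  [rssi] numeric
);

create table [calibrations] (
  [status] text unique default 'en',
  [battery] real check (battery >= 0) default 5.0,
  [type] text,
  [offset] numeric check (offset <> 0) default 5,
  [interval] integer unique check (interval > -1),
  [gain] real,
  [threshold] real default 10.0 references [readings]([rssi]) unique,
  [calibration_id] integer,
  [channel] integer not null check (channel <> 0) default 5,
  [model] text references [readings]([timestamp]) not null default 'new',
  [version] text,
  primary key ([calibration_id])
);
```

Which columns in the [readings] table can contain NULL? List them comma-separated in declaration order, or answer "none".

serial, channel, gain, reading_id

- serial: no NOT NULL constraint applies → nullable.
- status: declared NOT NULL → not nullable.
- timestamp: declared NOT NULL → not nullable.
- rssi: part of the PRIMARY KEY, which implies NOT NULL → not nullable.
- channel: CHECK does not forbid NULL (a CHECK constraint passes when its expression is NULL) → nullable.
- threshold: declared NOT NULL → not nullable.
- gain: UNIQUE does not imply NOT NULL → nullable.
- lon: declared NOT NULL → not nullable.
- reading_id: no NOT NULL constraint applies → nullable.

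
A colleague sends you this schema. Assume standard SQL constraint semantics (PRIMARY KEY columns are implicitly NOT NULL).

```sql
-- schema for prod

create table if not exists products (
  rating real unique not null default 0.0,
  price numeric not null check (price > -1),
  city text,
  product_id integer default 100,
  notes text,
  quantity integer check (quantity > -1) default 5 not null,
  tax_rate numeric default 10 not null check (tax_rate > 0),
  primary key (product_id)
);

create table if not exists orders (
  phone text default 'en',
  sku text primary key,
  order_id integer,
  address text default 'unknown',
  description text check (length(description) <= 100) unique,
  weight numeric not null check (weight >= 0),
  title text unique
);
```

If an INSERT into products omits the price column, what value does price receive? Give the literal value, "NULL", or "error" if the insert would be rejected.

price has no DEFAULT clause.
Omitting it would insert NULL, but it is declared NOT NULL, so the INSERT fails.

error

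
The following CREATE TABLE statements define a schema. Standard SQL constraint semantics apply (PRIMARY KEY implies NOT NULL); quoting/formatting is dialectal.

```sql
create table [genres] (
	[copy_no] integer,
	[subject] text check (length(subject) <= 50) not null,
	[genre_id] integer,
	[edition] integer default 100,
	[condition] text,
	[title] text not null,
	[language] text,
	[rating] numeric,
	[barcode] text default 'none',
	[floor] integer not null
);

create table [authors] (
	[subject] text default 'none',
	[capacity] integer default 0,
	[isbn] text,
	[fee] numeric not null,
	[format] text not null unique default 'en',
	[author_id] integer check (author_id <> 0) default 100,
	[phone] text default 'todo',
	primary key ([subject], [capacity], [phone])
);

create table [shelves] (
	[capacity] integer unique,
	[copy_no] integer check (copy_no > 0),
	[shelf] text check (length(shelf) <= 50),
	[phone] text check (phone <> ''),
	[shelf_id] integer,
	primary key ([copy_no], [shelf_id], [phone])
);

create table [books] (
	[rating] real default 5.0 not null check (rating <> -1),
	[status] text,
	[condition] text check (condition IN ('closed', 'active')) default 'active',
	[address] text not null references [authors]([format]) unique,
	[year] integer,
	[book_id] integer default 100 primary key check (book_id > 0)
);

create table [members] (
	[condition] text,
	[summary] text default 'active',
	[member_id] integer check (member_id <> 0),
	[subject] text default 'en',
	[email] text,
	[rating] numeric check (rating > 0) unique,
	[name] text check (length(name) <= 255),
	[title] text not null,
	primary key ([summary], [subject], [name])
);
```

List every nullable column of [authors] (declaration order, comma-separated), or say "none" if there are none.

isbn, author_id

- subject: part of the PRIMARY KEY, which implies NOT NULL → not nullable.
- capacity: part of the PRIMARY KEY, which implies NOT NULL → not nullable.
- isbn: no NOT NULL constraint applies → nullable.
- fee: declared NOT NULL → not nullable.
- format: declared NOT NULL → not nullable.
- author_id: CHECK does not forbid NULL (a CHECK constraint passes when its expression is NULL) → nullable.
- phone: part of the PRIMARY KEY, which implies NOT NULL → not nullable.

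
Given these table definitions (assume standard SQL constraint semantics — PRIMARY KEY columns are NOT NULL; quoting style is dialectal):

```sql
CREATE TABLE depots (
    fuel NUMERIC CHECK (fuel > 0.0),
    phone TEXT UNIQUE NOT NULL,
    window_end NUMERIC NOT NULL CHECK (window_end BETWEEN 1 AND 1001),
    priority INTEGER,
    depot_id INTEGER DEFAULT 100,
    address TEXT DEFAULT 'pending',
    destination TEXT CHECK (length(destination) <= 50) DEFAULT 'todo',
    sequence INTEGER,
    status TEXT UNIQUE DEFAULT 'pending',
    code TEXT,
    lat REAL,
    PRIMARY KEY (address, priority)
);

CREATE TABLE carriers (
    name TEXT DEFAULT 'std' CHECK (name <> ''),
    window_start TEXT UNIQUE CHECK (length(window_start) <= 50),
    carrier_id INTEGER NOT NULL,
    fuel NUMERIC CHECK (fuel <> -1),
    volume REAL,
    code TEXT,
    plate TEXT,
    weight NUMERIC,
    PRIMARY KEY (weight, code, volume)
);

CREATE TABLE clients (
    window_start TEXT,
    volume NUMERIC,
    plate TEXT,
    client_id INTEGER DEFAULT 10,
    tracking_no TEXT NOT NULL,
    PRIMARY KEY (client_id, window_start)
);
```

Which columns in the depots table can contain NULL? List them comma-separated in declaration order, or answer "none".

fuel, depot_id, destination, sequence, status, code, lat

- fuel: CHECK does not forbid NULL (a CHECK constraint passes when its expression is NULL) → nullable.
- phone: declared NOT NULL → not nullable.
- window_end: declared NOT NULL → not nullable.
- priority: part of the PRIMARY KEY, which implies NOT NULL → not nullable.
- depot_id: DEFAULT only fills an omitted column; an explicit NULL is still allowed → nullable.
- address: part of the PRIMARY KEY, which implies NOT NULL → not nullable.
- destination: CHECK does not forbid NULL (a CHECK constraint passes when its expression is NULL) → nullable.
- sequence: no NOT NULL constraint applies → nullable.
- status: UNIQUE does not imply NOT NULL → nullable.
- code: no NOT NULL constraint applies → nullable.
- lat: no NOT NULL constraint applies → nullable.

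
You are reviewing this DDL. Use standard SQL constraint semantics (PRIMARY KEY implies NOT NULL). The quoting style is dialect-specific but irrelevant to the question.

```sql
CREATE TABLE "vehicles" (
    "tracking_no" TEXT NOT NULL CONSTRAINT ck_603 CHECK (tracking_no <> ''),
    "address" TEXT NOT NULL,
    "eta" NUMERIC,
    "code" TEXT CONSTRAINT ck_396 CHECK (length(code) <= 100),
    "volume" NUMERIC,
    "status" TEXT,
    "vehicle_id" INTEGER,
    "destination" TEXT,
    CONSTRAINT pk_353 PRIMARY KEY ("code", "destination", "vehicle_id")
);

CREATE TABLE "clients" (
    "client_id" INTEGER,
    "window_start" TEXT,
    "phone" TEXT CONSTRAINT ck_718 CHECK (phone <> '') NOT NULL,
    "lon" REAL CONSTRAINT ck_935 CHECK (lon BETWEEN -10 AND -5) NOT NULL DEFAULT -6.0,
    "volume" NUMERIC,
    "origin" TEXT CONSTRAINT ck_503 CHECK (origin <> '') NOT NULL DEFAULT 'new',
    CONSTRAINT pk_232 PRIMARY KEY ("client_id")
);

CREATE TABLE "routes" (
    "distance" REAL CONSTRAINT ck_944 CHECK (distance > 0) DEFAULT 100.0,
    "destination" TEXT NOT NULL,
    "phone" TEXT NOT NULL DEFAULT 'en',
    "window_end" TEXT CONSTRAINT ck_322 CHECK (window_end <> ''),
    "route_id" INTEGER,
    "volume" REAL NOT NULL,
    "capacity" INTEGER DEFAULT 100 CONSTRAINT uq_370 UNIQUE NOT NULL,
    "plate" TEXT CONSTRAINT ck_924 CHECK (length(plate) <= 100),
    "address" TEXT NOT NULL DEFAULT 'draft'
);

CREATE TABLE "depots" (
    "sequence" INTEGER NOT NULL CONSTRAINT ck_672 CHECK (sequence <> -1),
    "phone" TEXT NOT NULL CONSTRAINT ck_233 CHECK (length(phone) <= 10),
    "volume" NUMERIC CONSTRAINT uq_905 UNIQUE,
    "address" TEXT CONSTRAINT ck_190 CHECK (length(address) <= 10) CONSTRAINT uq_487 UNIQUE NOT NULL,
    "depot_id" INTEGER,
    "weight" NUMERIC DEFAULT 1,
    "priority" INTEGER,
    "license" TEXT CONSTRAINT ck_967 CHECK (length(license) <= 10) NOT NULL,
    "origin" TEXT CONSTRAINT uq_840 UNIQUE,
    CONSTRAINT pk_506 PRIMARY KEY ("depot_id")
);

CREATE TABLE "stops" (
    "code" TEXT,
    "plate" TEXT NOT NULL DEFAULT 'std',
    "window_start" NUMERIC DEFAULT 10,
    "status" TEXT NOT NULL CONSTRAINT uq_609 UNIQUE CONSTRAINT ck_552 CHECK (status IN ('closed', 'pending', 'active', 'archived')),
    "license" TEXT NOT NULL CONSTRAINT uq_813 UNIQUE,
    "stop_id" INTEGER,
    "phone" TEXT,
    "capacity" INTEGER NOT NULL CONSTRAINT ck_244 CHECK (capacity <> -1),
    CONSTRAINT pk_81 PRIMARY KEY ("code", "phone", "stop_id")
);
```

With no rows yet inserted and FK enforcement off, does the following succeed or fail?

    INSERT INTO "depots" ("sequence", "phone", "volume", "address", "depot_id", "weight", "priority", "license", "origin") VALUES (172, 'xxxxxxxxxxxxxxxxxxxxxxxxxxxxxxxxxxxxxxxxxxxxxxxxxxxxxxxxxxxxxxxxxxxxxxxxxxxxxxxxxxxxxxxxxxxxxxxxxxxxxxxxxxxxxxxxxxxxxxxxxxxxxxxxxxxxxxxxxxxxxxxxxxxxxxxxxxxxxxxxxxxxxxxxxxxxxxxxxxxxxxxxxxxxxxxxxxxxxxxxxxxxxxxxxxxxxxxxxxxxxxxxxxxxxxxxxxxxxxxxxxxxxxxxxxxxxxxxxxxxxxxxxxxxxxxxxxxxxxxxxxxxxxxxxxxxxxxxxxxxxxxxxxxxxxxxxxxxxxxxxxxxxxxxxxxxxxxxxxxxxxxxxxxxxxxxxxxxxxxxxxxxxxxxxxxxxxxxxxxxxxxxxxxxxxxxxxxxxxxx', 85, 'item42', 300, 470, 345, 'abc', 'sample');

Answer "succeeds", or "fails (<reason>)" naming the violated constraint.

The value 'xxxxxxxxxxxxxxxxxxxxxxxxxxxxxxxxxxxxxxxxxxxxxxxxxxxxxxxxxxxxxxxxxxxxxxxxxxxxxxxxxxxxxxxxxxxxxxxxxxxxxxxxxxxxxxxxxxxxxxxxxxxxxxxxxxxxxxxxxxxxxxxxxxxxxxxxxxxxxxxxxxxxxxxxxxxxxxxxxxxxxxxxxxxxxxxxxxxxxxxxxxxxxxxxxxxxxxxxxxxxxxxxxxxxxxxxxxxxxxxxxxxxxxxxxxxxxxxxxxxxxxxxxxxxxxxxxxxxxxxxxxxxxxxxxxxxxxxxxxxxxxxxxxxxxxxxxxxxxxxxxxxxxxxxxxxxxxxxxxxxxxxxxxxxxxxxxxxxxxxxxxxxxxxxxxxxxxxxxxxxxxxxxxxxxxxxxxxxxxxx' for phone violates CHECK (length(phone) <= 10).

fails (CHECK on phone)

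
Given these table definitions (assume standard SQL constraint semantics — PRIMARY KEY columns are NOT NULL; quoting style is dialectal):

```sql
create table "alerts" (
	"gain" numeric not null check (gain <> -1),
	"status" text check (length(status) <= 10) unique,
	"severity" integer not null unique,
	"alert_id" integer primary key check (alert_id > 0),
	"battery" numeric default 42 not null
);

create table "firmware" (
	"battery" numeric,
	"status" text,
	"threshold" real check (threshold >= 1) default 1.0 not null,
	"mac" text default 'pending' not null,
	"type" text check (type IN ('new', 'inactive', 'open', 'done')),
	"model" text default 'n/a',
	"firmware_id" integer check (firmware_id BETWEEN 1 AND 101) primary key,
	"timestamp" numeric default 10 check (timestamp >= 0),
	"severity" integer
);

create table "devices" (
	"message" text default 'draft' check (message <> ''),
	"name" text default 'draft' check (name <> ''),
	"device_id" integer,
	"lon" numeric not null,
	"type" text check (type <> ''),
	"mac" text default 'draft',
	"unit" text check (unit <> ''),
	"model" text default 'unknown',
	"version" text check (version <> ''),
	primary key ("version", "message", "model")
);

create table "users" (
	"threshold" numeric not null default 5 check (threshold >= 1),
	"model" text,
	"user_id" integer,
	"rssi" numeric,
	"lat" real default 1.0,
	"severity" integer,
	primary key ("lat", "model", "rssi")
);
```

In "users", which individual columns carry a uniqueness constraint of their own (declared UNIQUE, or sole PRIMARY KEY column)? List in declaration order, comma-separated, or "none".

none

- threshold: no UNIQUE or single-column PK constraint.
- model: part of a composite PRIMARY KEY — only the tuple is unique, not this column on its own.
- user_id: no UNIQUE or single-column PK constraint.
- rssi: part of a composite PRIMARY KEY — only the tuple is unique, not this column on its own.
- lat: part of a composite PRIMARY KEY — only the tuple is unique, not this column on its own.
- severity: no UNIQUE or single-column PK constraint.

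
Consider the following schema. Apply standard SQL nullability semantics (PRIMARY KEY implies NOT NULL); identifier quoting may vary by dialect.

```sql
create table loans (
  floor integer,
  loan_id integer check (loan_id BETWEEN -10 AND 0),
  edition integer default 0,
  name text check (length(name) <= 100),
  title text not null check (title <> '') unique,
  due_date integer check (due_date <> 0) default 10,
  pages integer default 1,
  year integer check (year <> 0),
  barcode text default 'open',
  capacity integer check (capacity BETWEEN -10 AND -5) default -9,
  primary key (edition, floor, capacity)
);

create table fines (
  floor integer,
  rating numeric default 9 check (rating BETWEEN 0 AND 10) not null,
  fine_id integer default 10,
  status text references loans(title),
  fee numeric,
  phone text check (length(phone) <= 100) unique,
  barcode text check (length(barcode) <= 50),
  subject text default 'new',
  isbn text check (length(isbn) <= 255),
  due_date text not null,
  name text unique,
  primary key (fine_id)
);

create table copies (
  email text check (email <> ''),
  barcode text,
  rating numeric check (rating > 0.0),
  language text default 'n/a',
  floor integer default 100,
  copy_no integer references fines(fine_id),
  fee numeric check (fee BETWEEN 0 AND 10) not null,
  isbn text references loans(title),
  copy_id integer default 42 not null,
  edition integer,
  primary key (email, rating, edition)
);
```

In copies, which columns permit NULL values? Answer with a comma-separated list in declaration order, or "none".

- email: part of the PRIMARY KEY, which implies NOT NULL → not nullable.
- barcode: no NOT NULL constraint applies → nullable.
- rating: part of the PRIMARY KEY, which implies NOT NULL → not nullable.
- language: DEFAULT only fills an omitted column; an explicit NULL is still allowed → nullable.
- floor: DEFAULT only fills an omitted column; an explicit NULL is still allowed → nullable.
- copy_no: a foreign key column may be NULL unless separately constrained → nullable.
- fee: declared NOT NULL → not nullable.
- isbn: a foreign key column may be NULL unless separately constrained → nullable.
- copy_id: declared NOT NULL → not nullable.
- edition: part of the PRIMARY KEY, which implies NOT NULL → not nullable.

barcode, language, floor, copy_no, isbn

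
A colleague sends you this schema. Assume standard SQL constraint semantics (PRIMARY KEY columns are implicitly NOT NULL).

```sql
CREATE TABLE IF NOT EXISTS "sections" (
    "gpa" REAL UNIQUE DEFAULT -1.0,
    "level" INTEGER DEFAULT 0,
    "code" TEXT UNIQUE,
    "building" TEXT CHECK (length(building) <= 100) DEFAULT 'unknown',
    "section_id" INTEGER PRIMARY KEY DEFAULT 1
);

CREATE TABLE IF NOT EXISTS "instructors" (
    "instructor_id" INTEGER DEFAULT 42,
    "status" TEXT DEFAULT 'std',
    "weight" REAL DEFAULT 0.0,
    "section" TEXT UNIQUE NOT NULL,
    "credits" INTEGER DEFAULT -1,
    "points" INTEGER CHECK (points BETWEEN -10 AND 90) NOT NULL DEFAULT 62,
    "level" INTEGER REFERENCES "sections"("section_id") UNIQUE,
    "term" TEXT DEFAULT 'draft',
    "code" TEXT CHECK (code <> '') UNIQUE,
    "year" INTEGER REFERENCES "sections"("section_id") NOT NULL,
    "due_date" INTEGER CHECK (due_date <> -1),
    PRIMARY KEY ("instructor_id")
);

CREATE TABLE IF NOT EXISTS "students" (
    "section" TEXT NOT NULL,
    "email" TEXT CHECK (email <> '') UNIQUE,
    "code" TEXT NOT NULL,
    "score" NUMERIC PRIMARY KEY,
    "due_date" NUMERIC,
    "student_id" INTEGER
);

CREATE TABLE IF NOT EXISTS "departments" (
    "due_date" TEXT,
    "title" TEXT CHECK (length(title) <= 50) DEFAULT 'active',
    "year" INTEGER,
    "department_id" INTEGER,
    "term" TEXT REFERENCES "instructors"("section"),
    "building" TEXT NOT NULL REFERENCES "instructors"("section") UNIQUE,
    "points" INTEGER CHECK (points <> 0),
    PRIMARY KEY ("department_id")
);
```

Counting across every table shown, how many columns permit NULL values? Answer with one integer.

19

sections: 4 nullable (gpa, level, code, building — PK (section_id) and explicit NOT NULL columns excluded).
instructors: 7 nullable (status, weight, credits, level, term, code, due_date — PK (instructor_id) and explicit NOT NULL columns excluded).
students: 3 nullable (email, due_date, student_id — PK (score) and explicit NOT NULL columns excluded).
departments: 5 nullable (due_date, title, year, term, points — PK (department_id) and explicit NOT NULL columns excluded).
Total: 4 + 7 + 3 + 5 = 19.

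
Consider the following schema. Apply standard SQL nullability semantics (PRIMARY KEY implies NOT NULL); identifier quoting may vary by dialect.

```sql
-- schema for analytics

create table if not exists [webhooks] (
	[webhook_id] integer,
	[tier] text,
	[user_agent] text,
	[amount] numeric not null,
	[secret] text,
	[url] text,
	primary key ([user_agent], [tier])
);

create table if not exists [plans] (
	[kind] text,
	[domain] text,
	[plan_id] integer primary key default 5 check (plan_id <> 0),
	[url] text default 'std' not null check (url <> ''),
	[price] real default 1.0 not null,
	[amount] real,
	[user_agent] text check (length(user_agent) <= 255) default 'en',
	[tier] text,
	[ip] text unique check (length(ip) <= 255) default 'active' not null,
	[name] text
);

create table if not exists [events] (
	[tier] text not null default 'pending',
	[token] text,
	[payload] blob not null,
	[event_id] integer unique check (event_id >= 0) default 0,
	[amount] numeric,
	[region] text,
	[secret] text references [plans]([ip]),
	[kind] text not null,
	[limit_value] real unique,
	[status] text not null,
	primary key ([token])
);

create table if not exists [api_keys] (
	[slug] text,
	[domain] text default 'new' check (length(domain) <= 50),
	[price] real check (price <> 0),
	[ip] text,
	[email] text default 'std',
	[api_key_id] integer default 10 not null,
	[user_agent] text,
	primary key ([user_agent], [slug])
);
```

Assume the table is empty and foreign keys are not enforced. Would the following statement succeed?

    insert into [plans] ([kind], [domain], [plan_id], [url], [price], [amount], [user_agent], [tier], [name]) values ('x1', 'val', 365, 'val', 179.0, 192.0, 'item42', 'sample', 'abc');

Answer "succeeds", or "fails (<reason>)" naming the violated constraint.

NOT NULL columns: ip defaults to 'active'; plan_id is supplied; price is supplied; url is supplied.
CHECK constraints: 365 satisfies (plan_id <> 0); 'val' satisfies (url <> ''); 'item42' satisfies (length(user_agent) <= 255).
No constraint is violated.

succeeds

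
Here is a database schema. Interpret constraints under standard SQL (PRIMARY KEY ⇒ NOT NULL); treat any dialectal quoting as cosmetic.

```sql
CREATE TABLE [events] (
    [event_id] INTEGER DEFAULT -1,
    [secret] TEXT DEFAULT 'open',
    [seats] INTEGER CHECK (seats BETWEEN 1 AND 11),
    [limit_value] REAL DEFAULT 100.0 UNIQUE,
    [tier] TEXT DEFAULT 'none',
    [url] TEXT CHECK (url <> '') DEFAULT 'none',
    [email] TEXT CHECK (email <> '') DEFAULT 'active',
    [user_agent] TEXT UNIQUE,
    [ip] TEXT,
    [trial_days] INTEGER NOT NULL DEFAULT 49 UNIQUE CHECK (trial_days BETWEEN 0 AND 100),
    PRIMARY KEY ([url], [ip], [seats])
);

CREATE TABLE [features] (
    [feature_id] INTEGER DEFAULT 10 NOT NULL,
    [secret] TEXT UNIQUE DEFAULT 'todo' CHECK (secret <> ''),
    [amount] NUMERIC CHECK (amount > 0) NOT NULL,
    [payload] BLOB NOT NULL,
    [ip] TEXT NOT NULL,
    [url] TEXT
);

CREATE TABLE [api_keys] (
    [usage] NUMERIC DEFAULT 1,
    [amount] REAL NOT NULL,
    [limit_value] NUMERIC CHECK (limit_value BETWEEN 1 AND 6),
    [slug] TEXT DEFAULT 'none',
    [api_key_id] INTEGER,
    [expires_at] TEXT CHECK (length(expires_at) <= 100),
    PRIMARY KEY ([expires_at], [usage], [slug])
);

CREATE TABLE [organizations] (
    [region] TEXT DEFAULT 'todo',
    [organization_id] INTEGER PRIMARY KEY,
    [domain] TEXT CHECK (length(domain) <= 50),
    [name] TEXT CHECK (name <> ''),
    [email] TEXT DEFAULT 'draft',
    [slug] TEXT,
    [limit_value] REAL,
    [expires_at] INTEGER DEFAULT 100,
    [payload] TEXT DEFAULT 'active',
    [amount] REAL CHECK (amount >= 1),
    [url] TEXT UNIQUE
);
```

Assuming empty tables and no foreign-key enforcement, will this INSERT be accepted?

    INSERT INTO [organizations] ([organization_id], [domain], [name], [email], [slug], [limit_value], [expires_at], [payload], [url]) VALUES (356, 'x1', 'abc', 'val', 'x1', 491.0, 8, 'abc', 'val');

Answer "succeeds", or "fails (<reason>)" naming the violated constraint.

succeeds

NOT NULL columns: organization_id is supplied.
CHECK constraints: 'x1' satisfies (length(domain) <= 50); 'abc' satisfies (name <> '').
No constraint is violated.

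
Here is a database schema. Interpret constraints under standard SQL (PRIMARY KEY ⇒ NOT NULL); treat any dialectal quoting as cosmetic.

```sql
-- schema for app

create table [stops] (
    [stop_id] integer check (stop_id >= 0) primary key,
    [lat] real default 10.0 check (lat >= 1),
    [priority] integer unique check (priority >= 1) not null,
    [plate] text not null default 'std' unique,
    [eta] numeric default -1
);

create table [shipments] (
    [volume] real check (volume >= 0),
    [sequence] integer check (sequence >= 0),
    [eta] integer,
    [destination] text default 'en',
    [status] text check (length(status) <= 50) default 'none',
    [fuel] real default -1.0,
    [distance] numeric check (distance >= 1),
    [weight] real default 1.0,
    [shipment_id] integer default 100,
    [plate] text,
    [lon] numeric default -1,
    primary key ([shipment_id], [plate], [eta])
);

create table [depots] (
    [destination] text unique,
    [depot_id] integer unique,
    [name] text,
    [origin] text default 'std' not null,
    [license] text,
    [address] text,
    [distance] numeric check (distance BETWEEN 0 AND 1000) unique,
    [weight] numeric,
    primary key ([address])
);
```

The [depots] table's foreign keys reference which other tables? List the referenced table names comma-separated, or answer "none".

none

No column in depots has a REFERENCES clause.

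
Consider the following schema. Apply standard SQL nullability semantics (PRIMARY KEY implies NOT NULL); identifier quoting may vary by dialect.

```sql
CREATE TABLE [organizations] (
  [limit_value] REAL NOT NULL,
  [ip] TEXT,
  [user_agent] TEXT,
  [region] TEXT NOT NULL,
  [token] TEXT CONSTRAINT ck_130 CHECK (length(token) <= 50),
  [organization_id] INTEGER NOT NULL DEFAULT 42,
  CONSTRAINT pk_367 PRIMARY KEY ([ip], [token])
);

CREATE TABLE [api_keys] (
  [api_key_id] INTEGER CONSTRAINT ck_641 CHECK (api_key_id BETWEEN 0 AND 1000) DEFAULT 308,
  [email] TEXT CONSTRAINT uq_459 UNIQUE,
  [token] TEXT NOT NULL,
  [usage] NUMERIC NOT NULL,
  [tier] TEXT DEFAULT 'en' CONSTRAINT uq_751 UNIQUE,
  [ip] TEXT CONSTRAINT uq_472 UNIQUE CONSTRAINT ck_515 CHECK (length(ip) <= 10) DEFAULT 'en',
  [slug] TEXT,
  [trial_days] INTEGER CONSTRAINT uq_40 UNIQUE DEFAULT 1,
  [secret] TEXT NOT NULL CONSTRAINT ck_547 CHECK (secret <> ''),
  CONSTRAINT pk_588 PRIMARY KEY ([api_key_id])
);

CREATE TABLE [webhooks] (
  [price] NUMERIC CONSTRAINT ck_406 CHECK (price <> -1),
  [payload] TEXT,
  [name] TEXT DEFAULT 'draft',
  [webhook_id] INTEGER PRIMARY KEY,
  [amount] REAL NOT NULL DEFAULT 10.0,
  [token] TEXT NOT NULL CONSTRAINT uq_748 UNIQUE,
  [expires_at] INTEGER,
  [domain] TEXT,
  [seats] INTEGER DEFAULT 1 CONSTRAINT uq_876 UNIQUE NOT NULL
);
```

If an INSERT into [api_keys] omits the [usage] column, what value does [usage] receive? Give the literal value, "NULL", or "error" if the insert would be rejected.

error

usage has no DEFAULT clause.
Omitting it would insert NULL, but it is declared NOT NULL, so the INSERT fails.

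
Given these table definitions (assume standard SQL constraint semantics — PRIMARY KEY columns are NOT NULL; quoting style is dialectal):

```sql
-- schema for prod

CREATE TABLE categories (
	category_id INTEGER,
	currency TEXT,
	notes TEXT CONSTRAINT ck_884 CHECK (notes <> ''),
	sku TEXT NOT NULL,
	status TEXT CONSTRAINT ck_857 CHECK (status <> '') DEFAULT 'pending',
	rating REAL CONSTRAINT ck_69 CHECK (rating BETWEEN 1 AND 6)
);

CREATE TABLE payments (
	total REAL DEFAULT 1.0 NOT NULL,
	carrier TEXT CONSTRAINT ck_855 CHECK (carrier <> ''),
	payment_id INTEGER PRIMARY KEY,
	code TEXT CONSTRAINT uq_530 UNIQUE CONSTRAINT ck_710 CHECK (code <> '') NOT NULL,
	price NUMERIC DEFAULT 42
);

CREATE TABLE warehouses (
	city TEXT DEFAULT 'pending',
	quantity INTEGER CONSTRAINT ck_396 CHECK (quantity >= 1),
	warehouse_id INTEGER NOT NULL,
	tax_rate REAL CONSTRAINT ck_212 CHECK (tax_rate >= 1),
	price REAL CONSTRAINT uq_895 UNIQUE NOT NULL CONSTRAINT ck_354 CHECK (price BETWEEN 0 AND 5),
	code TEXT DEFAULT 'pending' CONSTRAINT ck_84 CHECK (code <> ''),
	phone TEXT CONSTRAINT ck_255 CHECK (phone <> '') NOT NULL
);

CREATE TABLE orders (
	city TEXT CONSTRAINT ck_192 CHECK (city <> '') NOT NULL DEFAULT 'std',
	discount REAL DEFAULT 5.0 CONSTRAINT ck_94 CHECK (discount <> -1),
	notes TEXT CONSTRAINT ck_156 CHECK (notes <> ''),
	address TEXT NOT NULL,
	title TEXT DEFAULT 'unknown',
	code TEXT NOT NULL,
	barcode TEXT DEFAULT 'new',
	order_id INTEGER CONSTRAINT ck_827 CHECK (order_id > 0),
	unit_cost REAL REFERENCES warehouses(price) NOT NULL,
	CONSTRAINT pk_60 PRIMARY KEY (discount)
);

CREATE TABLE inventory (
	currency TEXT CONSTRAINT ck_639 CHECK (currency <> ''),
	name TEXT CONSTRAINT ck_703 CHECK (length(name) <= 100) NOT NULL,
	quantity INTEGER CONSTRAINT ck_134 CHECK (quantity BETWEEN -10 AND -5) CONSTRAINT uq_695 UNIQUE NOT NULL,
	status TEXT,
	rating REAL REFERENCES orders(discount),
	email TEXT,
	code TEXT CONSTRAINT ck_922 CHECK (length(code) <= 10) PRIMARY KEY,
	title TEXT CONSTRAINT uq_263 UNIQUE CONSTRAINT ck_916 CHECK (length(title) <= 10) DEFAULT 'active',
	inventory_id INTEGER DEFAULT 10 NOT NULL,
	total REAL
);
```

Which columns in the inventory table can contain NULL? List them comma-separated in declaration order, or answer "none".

- currency: CHECK does not forbid NULL (a CHECK constraint passes when its expression is NULL) → nullable.
- name: declared NOT NULL → not nullable.
- quantity: declared NOT NULL → not nullable.
- status: no NOT NULL constraint applies → nullable.
- rating: a foreign key column may be NULL unless separately constrained → nullable.
- email: no NOT NULL constraint applies → nullable.
- code: part of the PRIMARY KEY, which implies NOT NULL → not nullable.
- title: CHECK does not forbid NULL (a CHECK constraint passes when its expression is NULL) → nullable.
- inventory_id: declared NOT NULL → not nullable.
- total: no NOT NULL constraint applies → nullable.

currency, status, rating, email, title, total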